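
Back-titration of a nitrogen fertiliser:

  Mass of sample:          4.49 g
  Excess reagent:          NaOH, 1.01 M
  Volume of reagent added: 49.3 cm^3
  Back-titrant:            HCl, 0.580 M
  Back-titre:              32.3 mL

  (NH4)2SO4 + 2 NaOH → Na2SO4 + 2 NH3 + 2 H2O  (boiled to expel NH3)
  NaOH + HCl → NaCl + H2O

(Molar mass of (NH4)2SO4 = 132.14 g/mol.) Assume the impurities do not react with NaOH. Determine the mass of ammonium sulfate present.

2.05 g

n(NaOH) added = 0.0493 × 1.01 = 0.0498 mol
n(HCl) used in back-titration = 0.0323 × 0.580 = 0.0187 mol
n(NaOH) left over = 0.0187 mol (1:1 ratio)
n(NaOH) consumed by analyte = 0.0498 − 0.0187 = 0.0311 mol
From the 1:2 ratio, n((NH4)2SO4) = 1/2 × 0.0311 = 0.0155 mol
mass of (NH4)2SO4 = 0.0155 × 132.14 = 2.05 g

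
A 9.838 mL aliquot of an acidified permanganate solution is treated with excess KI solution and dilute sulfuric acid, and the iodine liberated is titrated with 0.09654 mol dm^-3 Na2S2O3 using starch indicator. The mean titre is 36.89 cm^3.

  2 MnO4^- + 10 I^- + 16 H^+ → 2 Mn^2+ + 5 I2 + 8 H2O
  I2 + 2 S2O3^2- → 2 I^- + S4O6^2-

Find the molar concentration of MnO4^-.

0.07240 mol/L

n(S2O3^2-) = 0.03689 × 0.09654 = 3.561 × 10^-3 mol
n(I2) = n(S2O3^2-)/2 = 1.781 × 10^-3 mol
From the 2:5 ratio, n(MnO4^-) in the aliquot = 2/5 × 1.781 × 10^-3 = 7.123 × 10^-4 mol
[MnO4^-] = 7.123 × 10^-4 / 0.009838 = 0.07240 mol/L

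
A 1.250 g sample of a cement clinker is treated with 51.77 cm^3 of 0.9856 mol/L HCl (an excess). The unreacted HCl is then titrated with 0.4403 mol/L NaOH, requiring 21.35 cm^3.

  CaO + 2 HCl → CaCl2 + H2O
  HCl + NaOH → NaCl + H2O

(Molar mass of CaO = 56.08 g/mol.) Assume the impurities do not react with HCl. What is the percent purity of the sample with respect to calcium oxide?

n(HCl) added = 0.05177 × 0.9856 = 0.05102 mol
n(NaOH) used in back-titration = 0.02135 × 0.4403 = 9.400 × 10^-3 mol
n(HCl) left over = 9.400 × 10^-3 mol (1:1 ratio)
n(HCl) consumed by analyte = 0.05102 − 9.400 × 10^-3 = 0.04162 mol
From the 1:2 ratio, n(CaO) = 1/2 × 0.04162 = 0.02081 mol
mass of CaO = 0.02081 × 56.08 = 1.167 g
% CaO = 1.167 / 1.250 × 100 = 93.37 %

93.37 %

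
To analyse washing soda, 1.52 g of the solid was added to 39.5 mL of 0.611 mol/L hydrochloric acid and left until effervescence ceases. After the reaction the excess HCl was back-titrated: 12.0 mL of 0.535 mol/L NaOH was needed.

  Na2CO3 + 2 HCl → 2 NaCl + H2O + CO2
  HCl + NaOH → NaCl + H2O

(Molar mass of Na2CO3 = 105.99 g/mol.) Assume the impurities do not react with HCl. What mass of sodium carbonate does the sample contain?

0.939 g

n(HCl) added = 0.0395 × 0.611 = 0.0241 mol
n(NaOH) used in back-titration = 0.0120 × 0.535 = 6.42 × 10^-3 mol
n(HCl) left over = 6.42 × 10^-3 mol (1:1 ratio)
n(HCl) consumed by analyte = 0.0241 − 6.42 × 10^-3 = 0.0177 mol
From the 1:2 ratio, n(Na2CO3) = 1/2 × 0.0177 = 8.86 × 10^-3 mol
mass of Na2CO3 = 8.86 × 10^-3 × 105.99 = 0.939 g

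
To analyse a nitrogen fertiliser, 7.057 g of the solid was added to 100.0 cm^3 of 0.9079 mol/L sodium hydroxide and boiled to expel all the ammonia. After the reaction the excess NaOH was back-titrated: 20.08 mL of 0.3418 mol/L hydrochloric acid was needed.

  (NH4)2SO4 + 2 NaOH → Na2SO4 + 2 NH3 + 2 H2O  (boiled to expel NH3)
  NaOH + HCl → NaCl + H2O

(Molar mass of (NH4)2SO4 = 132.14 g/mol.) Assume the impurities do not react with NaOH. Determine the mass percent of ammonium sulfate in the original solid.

n(NaOH) added = 0.1000 × 0.9079 = 0.09079 mol
n(HCl) used in back-titration = 0.02008 × 0.3418 = 6.863 × 10^-3 mol
n(NaOH) left over = 6.863 × 10^-3 mol (1:1 ratio)
n(NaOH) consumed by analyte = 0.09079 − 6.863 × 10^-3 = 0.08393 mol
From the 1:2 ratio, n((NH4)2SO4) = 1/2 × 0.08393 = 0.04196 mol
mass of (NH4)2SO4 = 0.04196 × 132.14 = 5.545 g
% (NH4)2SO4 = 5.545 / 7.057 × 100 = 78.57 %

78.57 %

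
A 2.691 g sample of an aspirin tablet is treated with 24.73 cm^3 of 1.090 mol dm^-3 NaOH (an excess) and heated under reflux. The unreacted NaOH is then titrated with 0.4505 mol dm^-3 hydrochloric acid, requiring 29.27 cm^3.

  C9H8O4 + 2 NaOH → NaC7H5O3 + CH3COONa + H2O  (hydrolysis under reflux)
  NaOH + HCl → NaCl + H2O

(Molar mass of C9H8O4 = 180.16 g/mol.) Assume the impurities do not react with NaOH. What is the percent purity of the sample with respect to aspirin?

n(NaOH) added = 0.02473 × 1.090 = 0.02696 mol
n(HCl) used in back-titration = 0.02927 × 0.4505 = 0.01319 mol
n(NaOH) left over = 0.01319 mol (1:1 ratio)
n(NaOH) consumed by analyte = 0.02696 − 0.01319 = 0.01377 mol
From the 1:2 ratio, n(C9H8O4) = 1/2 × 0.01377 = 6.885 × 10^-3 mol
mass of C9H8O4 = 6.885 × 10^-3 × 180.16 = 1.240 g
% C9H8O4 = 1.240 / 2.691 × 100 = 46.09 %

46.09 %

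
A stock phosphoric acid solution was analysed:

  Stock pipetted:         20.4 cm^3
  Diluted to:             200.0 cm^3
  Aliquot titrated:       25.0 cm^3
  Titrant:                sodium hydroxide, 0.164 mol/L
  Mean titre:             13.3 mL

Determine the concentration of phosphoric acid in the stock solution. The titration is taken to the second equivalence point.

0.428 mol/L

H3PO4 + 2 NaOH → Na2HPO4 + 2 H2O
n(NaOH) = 0.0133 × 0.164 = 2.18 × 10^-3 mol
From the 1:2 ratio, n(H3PO4) in the aliquot = 1/2 × 2.18 × 10^-3 = 1.09 × 10^-3 mol
[H3PO4]_dilute = 1.09 × 10^-3 / 0.0250 = 0.0436 mol/L
Dilution factor = 200.0 / 20.4 = 9.804
[H3PO4]_stock = 0.0436 × 9.804 = 0.428 mol/L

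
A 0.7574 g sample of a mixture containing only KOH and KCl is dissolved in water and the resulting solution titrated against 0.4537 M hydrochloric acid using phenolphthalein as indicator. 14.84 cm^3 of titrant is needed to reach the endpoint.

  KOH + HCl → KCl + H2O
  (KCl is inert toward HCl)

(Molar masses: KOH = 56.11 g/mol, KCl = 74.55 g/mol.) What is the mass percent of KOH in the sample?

n(HCl) = 0.01484 × 0.4537 = 6.733 × 10^-3 mol
Let x = n(KOH), y = n(KCl).
Titrant: 1x = 6.733 × 10^-3;  mass: 56.11x + 74.55y = 0.7574
Solving, x = 6.733 × 10^-3 mol, y = 5.092 × 10^-3 mol
mass of KOH = 6.733 × 10^-3 × 56.11 = 0.3778 g
% KOH = 0.3778 / 0.7574 × 100 = 49.88 %

49.88 %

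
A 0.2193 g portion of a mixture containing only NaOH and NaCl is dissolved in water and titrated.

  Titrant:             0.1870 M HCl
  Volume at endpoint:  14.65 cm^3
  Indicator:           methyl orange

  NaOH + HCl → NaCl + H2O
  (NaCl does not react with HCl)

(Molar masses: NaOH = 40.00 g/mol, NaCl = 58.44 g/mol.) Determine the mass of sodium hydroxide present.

0.1096 g

n(HCl) = 0.01465 × 0.1870 = 2.740 × 10^-3 mol
Let x = n(NaOH), y = n(NaCl).
Titrant: 1x = 2.740 × 10^-3;  mass: 40.00x + 58.44y = 0.2193
Solving, x = 2.740 × 10^-3 mol, y = 1.877 × 10^-3 mol
mass of NaOH = 2.740 × 10^-3 × 40.00 = 0.1096 g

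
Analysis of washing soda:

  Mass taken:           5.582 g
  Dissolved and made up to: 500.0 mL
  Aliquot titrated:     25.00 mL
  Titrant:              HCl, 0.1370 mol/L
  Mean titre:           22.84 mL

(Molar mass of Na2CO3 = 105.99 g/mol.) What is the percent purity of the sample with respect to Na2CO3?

59.41 %

Na2CO3 + 2 HCl → 2 NaCl + H2O + CO2
n(HCl) per titration = 0.02284 × 0.1370 = 3.129 × 10^-3 mol
From the 1:2 ratio, n(Na2CO3) in each aliquot = 1/2 × 3.129 × 10^-3 = 1.565 × 10^-3 mol
n(Na2CO3) in the whole flask = 1.565 × 10^-3 × 500.0/25.00 = 0.03129 mol
mass of Na2CO3 = 0.03129 × 105.99 = 3.317 g
% Na2CO3 = 3.317 / 5.582 × 100 = 59.41 %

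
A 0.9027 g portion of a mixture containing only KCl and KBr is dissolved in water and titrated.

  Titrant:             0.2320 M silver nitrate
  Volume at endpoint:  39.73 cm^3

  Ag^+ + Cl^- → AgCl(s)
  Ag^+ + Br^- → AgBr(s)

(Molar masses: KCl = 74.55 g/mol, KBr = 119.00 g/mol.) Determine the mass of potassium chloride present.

n(AgNO3) = 0.03973 × 0.2320 = 9.217 × 10^-3 mol
Let x = n(KCl), y = n(KBr).
Titrant: 1x + 1y = 9.217 × 10^-3;  mass: 74.55x + 119.00y = 0.9027
Solving, x = 4.368 × 10^-3 mol, y = 4.849 × 10^-3 mol
mass of KCl = 4.368 × 10^-3 × 74.55 = 0.3256 g

0.3256 g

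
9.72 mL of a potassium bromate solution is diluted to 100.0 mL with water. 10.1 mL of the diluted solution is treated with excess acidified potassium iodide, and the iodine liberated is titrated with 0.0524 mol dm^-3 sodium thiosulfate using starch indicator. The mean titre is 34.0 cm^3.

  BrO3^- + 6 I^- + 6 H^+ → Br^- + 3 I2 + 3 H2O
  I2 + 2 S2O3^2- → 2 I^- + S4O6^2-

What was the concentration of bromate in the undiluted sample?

n(S2O3^2-) = 0.0340 × 0.0524 = 1.78 × 10^-3 mol
n(I2) = n(S2O3^2-)/2 = 8.91 × 10^-4 mol
From the 1:3 ratio, n(BrO3^-) in the aliquot = 1/3 × 8.91 × 10^-4 = 2.97 × 10^-4 mol
[BrO3^-]_dilute = 2.97 × 10^-4 / 0.0101 = 0.0294 mol/L
[BrO3^-]_original = 0.0294 × 100.0/9.72 = 0.302 mol/L

0.302 mol/L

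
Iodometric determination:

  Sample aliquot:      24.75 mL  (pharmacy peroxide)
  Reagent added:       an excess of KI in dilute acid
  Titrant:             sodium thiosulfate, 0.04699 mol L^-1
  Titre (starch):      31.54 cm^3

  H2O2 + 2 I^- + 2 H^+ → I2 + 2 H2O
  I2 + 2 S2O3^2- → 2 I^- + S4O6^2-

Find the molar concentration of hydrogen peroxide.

0.02994 mol/L

n(S2O3^2-) = 0.03154 × 0.04699 = 1.482 × 10^-3 mol
n(I2) = n(S2O3^2-)/2 = 7.410 × 10^-4 mol
n(H2O2) in the aliquot = 7.410 × 10^-4 mol (1:1 ratio)
[H2O2] = 7.410 × 10^-4 / 0.02475 = 0.02994 mol/L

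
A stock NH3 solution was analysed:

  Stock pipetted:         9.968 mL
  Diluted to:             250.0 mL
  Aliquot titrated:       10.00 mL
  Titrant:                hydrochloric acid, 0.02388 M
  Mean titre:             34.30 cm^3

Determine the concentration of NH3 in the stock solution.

NH3 + HCl → NH4Cl
n(HCl) = 0.03430 × 0.02388 = 8.191 × 10^-4 mol
n(NH3) in the aliquot = 8.191 × 10^-4 mol (1:1 ratio)
[NH3]_dilute = 8.191 × 10^-4 / 0.01000 = 0.08191 mol/L
Dilution factor = 250.0 / 9.968 = 25.08
[NH3]_stock = 0.08191 × 25.08 = 2.054 mol/L

2.054 M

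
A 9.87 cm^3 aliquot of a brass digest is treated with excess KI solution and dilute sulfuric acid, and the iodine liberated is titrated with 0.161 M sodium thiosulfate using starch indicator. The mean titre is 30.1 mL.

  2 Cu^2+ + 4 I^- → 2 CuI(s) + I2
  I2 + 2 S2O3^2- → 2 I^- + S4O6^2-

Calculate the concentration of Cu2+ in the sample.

0.491 M

n(S2O3^2-) = 0.0301 × 0.161 = 4.85 × 10^-3 mol
n(I2) = n(S2O3^2-)/2 = 2.42 × 10^-3 mol
From the 2:1 ratio, n(Cu2+) in the aliquot = 2/1 × 2.42 × 10^-3 = 4.85 × 10^-3 mol
[Cu2+] = 4.85 × 10^-3 / 0.00987 = 0.491 mol/L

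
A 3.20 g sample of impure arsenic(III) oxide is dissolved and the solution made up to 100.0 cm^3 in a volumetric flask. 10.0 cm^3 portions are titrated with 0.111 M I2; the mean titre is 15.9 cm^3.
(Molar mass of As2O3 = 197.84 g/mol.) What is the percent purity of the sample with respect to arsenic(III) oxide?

54.6 %

As2O3 + 2 I2 + 2 H2O → As2O5 + 4 HI
n(I2) per titration = 0.0159 × 0.111 = 1.76 × 10^-3 mol
From the 1:2 ratio, n(As2O3) in each aliquot = 1/2 × 1.76 × 10^-3 = 8.82 × 10^-4 mol
n(As2O3) in the whole flask = 8.82 × 10^-4 × 100.0/10.0 = 8.82 × 10^-3 mol
mass of As2O3 = 8.82 × 10^-3 × 197.84 = 1.75 g
% As2O3 = 1.75 / 3.20 × 100 = 54.6 %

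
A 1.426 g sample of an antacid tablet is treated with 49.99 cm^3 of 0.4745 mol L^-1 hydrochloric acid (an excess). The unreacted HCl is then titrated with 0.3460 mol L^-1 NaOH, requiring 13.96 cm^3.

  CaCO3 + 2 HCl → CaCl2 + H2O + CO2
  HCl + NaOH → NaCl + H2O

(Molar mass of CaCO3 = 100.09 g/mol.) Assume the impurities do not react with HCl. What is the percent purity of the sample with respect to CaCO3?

n(HCl) added = 0.04999 × 0.4745 = 0.02372 mol
n(NaOH) used in back-titration = 0.01396 × 0.3460 = 4.830 × 10^-3 mol
n(HCl) left over = 4.830 × 10^-3 mol (1:1 ratio)
n(HCl) consumed by analyte = 0.02372 − 4.830 × 10^-3 = 0.01889 mol
From the 1:2 ratio, n(CaCO3) = 1/2 × 0.01889 = 9.445 × 10^-3 mol
mass of CaCO3 = 9.445 × 10^-3 × 100.09 = 0.9454 g
% CaCO3 = 0.9454 / 1.426 × 100 = 66.29 %

66.29 %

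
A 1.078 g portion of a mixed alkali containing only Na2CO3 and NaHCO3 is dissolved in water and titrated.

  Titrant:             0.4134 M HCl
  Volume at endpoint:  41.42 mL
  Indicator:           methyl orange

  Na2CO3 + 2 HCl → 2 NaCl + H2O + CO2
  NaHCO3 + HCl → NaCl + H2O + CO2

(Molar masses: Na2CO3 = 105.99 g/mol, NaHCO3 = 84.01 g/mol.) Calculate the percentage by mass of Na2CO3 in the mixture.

57.14 %

n(HCl) = 0.04142 × 0.4134 = 0.01712 mol
Let x = n(Na2CO3), y = n(NaHCO3).
Titrant: 2x + 1y = 0.01712;  mass: 105.99x + 84.01y = 1.078
Solving, x = 5.812 × 10^-3 mol, y = 5.499 × 10^-3 mol
mass of Na2CO3 = 5.812 × 10^-3 × 105.99 = 0.6160 g
% Na2CO3 = 0.6160 / 1.078 × 100 = 57.14 %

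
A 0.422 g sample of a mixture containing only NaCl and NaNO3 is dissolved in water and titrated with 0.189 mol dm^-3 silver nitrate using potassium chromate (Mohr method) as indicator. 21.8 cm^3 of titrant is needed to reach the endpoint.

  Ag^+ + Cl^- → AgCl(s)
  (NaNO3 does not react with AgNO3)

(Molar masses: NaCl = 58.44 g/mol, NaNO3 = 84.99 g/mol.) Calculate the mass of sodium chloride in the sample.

n(AgNO3) = 0.0218 × 0.189 = 4.12 × 10^-3 mol
Let x = n(NaCl), y = n(NaNO3).
Titrant: 1x = 4.12 × 10^-3;  mass: 58.44x + 84.99y = 0.422
Solving, x = 4.12 × 10^-3 mol, y = 2.13 × 10^-3 mol
mass of NaCl = 4.12 × 10^-3 × 58.44 = 0.241 g

0.241 g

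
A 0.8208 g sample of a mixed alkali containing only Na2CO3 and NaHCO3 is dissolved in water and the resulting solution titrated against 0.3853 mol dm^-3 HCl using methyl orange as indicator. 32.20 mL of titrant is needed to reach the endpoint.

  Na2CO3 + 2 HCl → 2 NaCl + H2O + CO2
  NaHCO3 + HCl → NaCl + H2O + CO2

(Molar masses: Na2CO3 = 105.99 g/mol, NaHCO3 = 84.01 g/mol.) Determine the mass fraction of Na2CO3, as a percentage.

n(HCl) = 0.03220 × 0.3853 = 0.01241 mol
Let x = n(Na2CO3), y = n(NaHCO3).
Titrant: 2x + 1y = 0.01241;  mass: 105.99x + 84.01y = 0.8208
Solving, x = 3.571 × 10^-3 mol, y = 5.265 × 10^-3 mol
mass of Na2CO3 = 3.571 × 10^-3 × 105.99 = 0.3784 g
% Na2CO3 = 0.3784 / 0.8208 × 100 = 46.11 %

46.11 %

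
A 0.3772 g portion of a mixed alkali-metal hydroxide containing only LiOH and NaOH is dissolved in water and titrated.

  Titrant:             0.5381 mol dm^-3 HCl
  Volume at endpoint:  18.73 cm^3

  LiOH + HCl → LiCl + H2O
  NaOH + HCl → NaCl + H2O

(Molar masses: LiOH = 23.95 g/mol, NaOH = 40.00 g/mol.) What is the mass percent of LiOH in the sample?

n(HCl) = 0.01873 × 0.5381 = 0.01008 mol
Let x = n(LiOH), y = n(NaOH).
Titrant: 1x + 1y = 0.01008;  mass: 23.95x + 40.00y = 0.3772
Solving, x = 1.616 × 10^-3 mol, y = 8.462 × 10^-3 mol
mass of LiOH = 1.616 × 10^-3 × 23.95 = 0.03871 g
% LiOH = 0.03871 / 0.3772 × 100 = 10.26 %

10.26 %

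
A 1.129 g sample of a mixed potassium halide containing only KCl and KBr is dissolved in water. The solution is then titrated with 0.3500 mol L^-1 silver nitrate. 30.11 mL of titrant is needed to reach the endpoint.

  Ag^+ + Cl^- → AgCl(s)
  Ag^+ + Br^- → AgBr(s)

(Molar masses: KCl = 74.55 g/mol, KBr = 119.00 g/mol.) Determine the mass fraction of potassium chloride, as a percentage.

n(AgNO3) = 0.03011 × 0.3500 = 0.01054 mol
Let x = n(KCl), y = n(KBr).
Titrant: 1x + 1y = 0.01054;  mass: 74.55x + 119.00y = 1.129
Solving, x = 2.814 × 10^-3 mol, y = 7.725 × 10^-3 mol
mass of KCl = 2.814 × 10^-3 × 74.55 = 0.2098 g
% KCl = 0.2098 / 1.129 × 100 = 18.58 %

18.58 %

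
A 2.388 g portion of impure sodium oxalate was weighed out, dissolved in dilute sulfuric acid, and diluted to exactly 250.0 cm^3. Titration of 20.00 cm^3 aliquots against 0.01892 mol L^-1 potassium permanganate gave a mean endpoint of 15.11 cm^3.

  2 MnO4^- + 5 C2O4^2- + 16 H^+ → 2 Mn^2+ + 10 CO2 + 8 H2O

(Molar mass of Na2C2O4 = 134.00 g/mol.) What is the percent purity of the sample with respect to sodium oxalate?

50.13 %

n(KMnO4) per titration = 0.01511 × 0.01892 = 2.859 × 10^-4 mol
From the 5:2 ratio, n(Na2C2O4) in each aliquot = 5/2 × 2.859 × 10^-4 = 7.147 × 10^-4 mol
n(Na2C2O4) in the whole flask = 7.147 × 10^-4 × 250.0/20.00 = 8.934 × 10^-3 mol
mass of Na2C2O4 = 8.934 × 10^-3 × 134.00 = 1.197 g
% Na2C2O4 = 1.197 / 2.388 × 100 = 50.13 %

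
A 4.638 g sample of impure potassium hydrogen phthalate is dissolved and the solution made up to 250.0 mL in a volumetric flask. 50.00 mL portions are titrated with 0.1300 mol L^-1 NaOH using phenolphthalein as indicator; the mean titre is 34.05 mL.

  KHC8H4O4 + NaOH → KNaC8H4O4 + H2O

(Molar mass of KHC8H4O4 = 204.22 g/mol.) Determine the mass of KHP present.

4.520 g

n(NaOH) per titration = 0.03405 × 0.1300 = 4.426 × 10^-3 mol
n(KHC8H4O4) in each aliquot = 4.426 × 10^-3 mol (1:1 ratio)
n(KHC8H4O4) in the whole flask = 4.426 × 10^-3 × 250.0/50.00 = 0.02213 mol
mass of KHC8H4O4 = 0.02213 × 204.22 = 4.520 g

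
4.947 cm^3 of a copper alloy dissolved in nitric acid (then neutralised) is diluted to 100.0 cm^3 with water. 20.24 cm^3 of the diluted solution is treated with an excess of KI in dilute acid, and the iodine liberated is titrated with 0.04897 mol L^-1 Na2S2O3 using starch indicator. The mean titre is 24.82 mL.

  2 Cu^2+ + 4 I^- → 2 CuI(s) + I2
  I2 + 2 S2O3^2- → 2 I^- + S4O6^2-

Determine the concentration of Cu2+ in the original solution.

1.214 mol/L

n(S2O3^2-) = 0.02482 × 0.04897 = 1.215 × 10^-3 mol
n(I2) = n(S2O3^2-)/2 = 6.077 × 10^-4 mol
From the 2:1 ratio, n(Cu2+) in the aliquot = 2/1 × 6.077 × 10^-4 = 1.215 × 10^-3 mol
[Cu2+]_dilute = 1.215 × 10^-3 / 0.02024 = 0.06005 mol/L
[Cu2+]_original = 0.06005 × 100.0/4.947 = 1.214 mol/L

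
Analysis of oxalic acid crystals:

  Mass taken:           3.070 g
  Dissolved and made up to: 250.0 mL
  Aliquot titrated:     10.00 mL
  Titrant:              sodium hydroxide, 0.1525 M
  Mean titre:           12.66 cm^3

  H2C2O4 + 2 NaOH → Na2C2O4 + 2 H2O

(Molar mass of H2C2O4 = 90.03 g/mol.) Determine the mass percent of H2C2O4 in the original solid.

n(NaOH) per titration = 0.01266 × 0.1525 = 1.931 × 10^-3 mol
From the 1:2 ratio, n(H2C2O4) in each aliquot = 1/2 × 1.931 × 10^-3 = 9.653 × 10^-4 mol
n(H2C2O4) in the whole flask = 9.653 × 10^-4 × 250.0/10.00 = 0.02413 mol
mass of H2C2O4 = 0.02413 × 90.03 = 2.173 g
% H2C2O4 = 2.173 / 3.070 × 100 = 70.77 %

70.77 %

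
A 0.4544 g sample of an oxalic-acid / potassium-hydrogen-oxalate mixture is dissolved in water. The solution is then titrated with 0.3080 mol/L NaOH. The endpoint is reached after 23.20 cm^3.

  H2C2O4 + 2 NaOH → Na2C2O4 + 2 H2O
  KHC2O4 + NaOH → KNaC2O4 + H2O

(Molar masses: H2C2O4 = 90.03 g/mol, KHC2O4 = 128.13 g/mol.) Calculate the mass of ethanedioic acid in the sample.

0.2498 g

n(NaOH) = 0.02320 × 0.3080 = 7.146 × 10^-3 mol
Let x = n(H2C2O4), y = n(KHC2O4).
Titrant: 2x + 1y = 7.146 × 10^-3;  mass: 90.03x + 128.13y = 0.4544
Solving, x = 2.774 × 10^-3 mol, y = 1.597 × 10^-3 mol
mass of H2C2O4 = 2.774 × 10^-3 × 90.03 = 0.2498 g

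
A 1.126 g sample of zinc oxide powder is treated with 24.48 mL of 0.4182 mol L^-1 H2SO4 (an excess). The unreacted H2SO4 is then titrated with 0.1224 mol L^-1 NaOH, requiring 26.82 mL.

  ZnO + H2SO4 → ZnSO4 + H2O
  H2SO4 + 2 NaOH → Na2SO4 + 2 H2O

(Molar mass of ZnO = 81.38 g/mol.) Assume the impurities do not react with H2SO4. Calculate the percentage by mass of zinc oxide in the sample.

62.13 %

n(H2SO4) added = 0.02448 × 0.4182 = 0.01024 mol
n(NaOH) used in back-titration = 0.02682 × 0.1224 = 3.283 × 10^-3 mol
From the 1:2 ratio, n(H2SO4) left over = 1/2 × 3.283 × 10^-3 = 1.641 × 10^-3 mol
n(H2SO4) consumed by analyte = 0.01024 − 1.641 × 10^-3 = 8.596 × 10^-3 mol
n(ZnO) = 8.596 × 10^-3 mol (1:1 ratio)
mass of ZnO = 8.596 × 10^-3 × 81.38 = 0.6996 g
% ZnO = 0.6996 / 1.126 × 100 = 62.13 %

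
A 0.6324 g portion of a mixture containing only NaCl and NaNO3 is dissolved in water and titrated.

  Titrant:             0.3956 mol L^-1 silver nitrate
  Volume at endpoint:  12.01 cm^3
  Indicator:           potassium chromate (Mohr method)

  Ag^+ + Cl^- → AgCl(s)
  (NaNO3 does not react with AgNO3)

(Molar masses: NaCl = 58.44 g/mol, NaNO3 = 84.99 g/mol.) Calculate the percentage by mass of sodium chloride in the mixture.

43.91 %

n(AgNO3) = 0.01201 × 0.3956 = 4.751 × 10^-3 mol
Let x = n(NaCl), y = n(NaNO3).
Titrant: 1x = 4.751 × 10^-3;  mass: 58.44x + 84.99y = 0.6324
Solving, x = 4.751 × 10^-3 mol, y = 4.174 × 10^-3 mol
mass of NaCl = 4.751 × 10^-3 × 58.44 = 0.2777 g
% NaCl = 0.2777 / 0.6324 × 100 = 43.91 %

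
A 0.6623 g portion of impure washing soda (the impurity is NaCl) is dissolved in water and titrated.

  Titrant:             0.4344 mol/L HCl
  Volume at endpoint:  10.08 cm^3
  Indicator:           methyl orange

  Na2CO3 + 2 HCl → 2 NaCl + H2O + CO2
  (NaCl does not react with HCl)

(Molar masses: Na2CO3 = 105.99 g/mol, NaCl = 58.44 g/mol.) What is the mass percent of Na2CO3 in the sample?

n(HCl) = 0.01008 × 0.4344 = 4.379 × 10^-3 mol
Let x = n(Na2CO3), y = n(NaCl).
Titrant: 2x = 4.379 × 10^-3;  mass: 105.99x + 58.44y = 0.6623
Solving, x = 2.189 × 10^-3 mol, y = 7.362 × 10^-3 mol
mass of Na2CO3 = 2.189 × 10^-3 × 105.99 = 0.2321 g
% Na2CO3 = 0.2321 / 0.6623 × 100 = 35.04 %

35.04 %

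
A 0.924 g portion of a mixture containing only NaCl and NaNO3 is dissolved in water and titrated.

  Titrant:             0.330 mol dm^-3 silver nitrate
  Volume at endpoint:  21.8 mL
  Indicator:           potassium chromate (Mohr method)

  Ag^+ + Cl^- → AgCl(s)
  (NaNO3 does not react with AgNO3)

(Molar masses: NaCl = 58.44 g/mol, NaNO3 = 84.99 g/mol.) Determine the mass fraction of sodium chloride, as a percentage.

45.5 %

n(AgNO3) = 0.0218 × 0.330 = 7.19 × 10^-3 mol
Let x = n(NaCl), y = n(NaNO3).
Titrant: 1x = 7.19 × 10^-3;  mass: 58.44x + 84.99y = 0.924
Solving, x = 7.19 × 10^-3 mol, y = 5.93 × 10^-3 mol
mass of NaCl = 7.19 × 10^-3 × 58.44 = 0.420 g
% NaCl = 0.420 / 0.924 × 100 = 45.5 %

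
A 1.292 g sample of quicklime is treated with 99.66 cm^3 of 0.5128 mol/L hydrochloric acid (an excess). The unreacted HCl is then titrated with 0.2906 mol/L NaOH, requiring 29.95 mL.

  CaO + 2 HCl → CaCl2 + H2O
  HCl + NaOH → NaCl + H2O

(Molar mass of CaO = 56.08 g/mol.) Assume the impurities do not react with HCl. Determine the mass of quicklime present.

n(HCl) added = 0.09966 × 0.5128 = 0.05111 mol
n(NaOH) used in back-titration = 0.02995 × 0.2906 = 8.703 × 10^-3 mol
n(HCl) left over = 8.703 × 10^-3 mol (1:1 ratio)
n(HCl) consumed by analyte = 0.05111 − 8.703 × 10^-3 = 0.04240 mol
From the 1:2 ratio, n(CaO) = 1/2 × 0.04240 = 0.02120 mol
mass of CaO = 0.02120 × 56.08 = 1.189 g

1.189 g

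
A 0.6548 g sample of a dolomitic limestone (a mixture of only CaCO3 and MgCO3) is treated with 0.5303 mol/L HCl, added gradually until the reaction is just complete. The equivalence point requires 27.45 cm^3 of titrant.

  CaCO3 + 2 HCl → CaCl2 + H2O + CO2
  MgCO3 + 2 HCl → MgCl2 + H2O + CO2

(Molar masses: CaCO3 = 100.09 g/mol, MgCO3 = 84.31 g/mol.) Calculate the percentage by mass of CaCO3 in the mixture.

39.87 %

n(HCl) = 0.02745 × 0.5303 = 0.01456 mol
Let x = n(CaCO3), y = n(MgCO3).
Titrant: 2x + 2y = 0.01456;  mass: 100.09x + 84.31y = 0.6548
Solving, x = 2.608 × 10^-3 mol, y = 4.670 × 10^-3 mol
mass of CaCO3 = 2.608 × 10^-3 × 100.09 = 0.2611 g
% CaCO3 = 0.2611 / 0.6548 × 100 = 39.87 %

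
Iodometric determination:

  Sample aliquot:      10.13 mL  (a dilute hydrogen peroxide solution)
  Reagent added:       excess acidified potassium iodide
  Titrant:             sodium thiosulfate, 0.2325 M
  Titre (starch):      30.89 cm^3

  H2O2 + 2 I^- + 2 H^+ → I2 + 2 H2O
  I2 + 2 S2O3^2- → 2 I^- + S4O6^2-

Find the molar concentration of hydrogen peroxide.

0.3545 M

n(S2O3^2-) = 0.03089 × 0.2325 = 7.182 × 10^-3 mol
n(I2) = n(S2O3^2-)/2 = 3.591 × 10^-3 mol
n(H2O2) in the aliquot = 3.591 × 10^-3 mol (1:1 ratio)
[H2O2] = 3.591 × 10^-3 / 0.01013 = 0.3545 mol/L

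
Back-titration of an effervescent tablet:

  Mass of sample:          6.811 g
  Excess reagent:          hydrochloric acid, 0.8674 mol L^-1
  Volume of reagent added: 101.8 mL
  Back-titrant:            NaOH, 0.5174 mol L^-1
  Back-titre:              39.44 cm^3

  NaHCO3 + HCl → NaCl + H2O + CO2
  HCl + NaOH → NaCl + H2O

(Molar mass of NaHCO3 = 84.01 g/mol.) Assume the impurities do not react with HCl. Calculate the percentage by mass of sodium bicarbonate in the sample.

83.74 %

n(HCl) added = 0.1018 × 0.8674 = 0.08830 mol
n(NaOH) used in back-titration = 0.03944 × 0.5174 = 0.02041 mol
n(HCl) left over = 0.02041 mol (1:1 ratio)
n(HCl) consumed by analyte = 0.08830 − 0.02041 = 0.06790 mol
n(NaHCO3) = 0.06790 mol (1:1 ratio)
mass of NaHCO3 = 0.06790 × 84.01 = 5.704 g
% NaHCO3 = 5.704 / 6.811 × 100 = 83.74 %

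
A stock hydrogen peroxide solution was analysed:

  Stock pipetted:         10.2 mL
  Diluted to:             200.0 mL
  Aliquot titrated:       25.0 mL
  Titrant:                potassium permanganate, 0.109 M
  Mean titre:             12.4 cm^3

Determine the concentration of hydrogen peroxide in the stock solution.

2 MnO4^- + 5 H2O2 + 6 H^+ → 2 Mn^2+ + 5 O2 + 8 H2O
n(KMnO4) = 0.0124 × 0.109 = 1.35 × 10^-3 mol
From the 5:2 ratio, n(H2O2) in the aliquot = 5/2 × 1.35 × 10^-3 = 3.38 × 10^-3 mol
[H2O2]_dilute = 3.38 × 10^-3 / 0.0250 = 0.135 mol/L
Dilution factor = 200.0 / 10.2 = 19.61
[H2O2]_stock = 0.135 × 19.61 = 2.65 mol/L

2.65 M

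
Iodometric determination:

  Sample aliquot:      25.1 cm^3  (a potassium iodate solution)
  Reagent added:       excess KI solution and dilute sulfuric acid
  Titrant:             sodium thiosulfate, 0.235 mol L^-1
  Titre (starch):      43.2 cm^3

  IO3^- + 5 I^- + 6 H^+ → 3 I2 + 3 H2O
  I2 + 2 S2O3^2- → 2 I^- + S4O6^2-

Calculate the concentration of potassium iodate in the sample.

0.0674 mol/L

n(S2O3^2-) = 0.0432 × 0.235 = 0.0102 mol
n(I2) = n(S2O3^2-)/2 = 5.08 × 10^-3 mol
From the 1:3 ratio, n(IO3^-) in the aliquot = 1/3 × 5.08 × 10^-3 = 1.69 × 10^-3 mol
[IO3^-] = 1.69 × 10^-3 / 0.0251 = 0.0674 mol/L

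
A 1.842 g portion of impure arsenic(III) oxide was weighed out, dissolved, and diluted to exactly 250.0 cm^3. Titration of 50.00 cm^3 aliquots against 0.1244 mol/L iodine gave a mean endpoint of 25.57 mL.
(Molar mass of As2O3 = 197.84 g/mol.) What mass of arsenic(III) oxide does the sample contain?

As2O3 + 2 I2 + 2 H2O → As2O5 + 4 HI
n(I2) per titration = 0.02557 × 0.1244 = 3.181 × 10^-3 mol
From the 1:2 ratio, n(As2O3) in each aliquot = 1/2 × 3.181 × 10^-3 = 1.590 × 10^-3 mol
n(As2O3) in the whole flask = 1.590 × 10^-3 × 250.0/50.00 = 7.952 × 10^-3 mol
mass of As2O3 = 7.952 × 10^-3 × 197.84 = 1.573 g

1.573 g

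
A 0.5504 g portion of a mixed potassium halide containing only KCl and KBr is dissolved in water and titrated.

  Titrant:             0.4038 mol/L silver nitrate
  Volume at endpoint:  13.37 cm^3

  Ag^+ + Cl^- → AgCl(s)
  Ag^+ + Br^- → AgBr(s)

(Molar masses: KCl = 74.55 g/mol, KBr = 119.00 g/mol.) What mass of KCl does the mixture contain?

n(AgNO3) = 0.01337 × 0.4038 = 5.399 × 10^-3 mol
Let x = n(KCl), y = n(KBr).
Titrant: 1x + 1y = 5.399 × 10^-3;  mass: 74.55x + 119.00y = 0.5504
Solving, x = 2.071 × 10^-3 mol, y = 3.328 × 10^-3 mol
mass of KCl = 2.071 × 10^-3 × 74.55 = 0.1544 g

0.1544 g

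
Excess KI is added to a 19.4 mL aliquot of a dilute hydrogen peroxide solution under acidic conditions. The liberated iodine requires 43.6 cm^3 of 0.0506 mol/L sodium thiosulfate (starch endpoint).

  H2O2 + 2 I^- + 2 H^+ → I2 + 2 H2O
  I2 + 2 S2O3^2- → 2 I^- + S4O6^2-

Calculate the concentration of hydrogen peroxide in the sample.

0.0569 mol/L

n(S2O3^2-) = 0.0436 × 0.0506 = 2.21 × 10^-3 mol
n(I2) = n(S2O3^2-)/2 = 1.10 × 10^-3 mol
n(H2O2) in the aliquot = 1.10 × 10^-3 mol (1:1 ratio)
[H2O2] = 1.10 × 10^-3 / 0.0194 = 0.0569 mol/L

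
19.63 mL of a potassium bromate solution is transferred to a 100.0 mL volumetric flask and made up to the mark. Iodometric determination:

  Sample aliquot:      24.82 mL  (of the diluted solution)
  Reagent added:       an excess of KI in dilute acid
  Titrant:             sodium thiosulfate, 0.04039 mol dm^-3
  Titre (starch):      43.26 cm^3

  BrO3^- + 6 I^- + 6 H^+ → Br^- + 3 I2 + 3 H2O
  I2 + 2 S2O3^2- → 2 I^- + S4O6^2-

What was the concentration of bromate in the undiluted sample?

0.05977 mol/L

n(S2O3^2-) = 0.04326 × 0.04039 = 1.747 × 10^-3 mol
n(I2) = n(S2O3^2-)/2 = 8.736 × 10^-4 mol
From the 1:3 ratio, n(BrO3^-) in the aliquot = 1/3 × 8.736 × 10^-4 = 2.912 × 10^-4 mol
[BrO3^-]_dilute = 2.912 × 10^-4 / 0.02482 = 0.01173 mol/L
[BrO3^-]_original = 0.01173 × 100.0/19.63 = 0.05977 mol/L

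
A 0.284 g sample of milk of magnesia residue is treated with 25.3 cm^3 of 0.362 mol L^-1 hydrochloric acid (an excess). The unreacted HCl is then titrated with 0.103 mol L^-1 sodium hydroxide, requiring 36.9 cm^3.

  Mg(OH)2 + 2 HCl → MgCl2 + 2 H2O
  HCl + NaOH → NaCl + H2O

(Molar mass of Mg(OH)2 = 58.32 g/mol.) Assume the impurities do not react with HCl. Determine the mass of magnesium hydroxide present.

0.156 g

n(HCl) added = 0.0253 × 0.362 = 9.16 × 10^-3 mol
n(NaOH) used in back-titration = 0.0369 × 0.103 = 3.80 × 10^-3 mol
n(HCl) left over = 3.80 × 10^-3 mol (1:1 ratio)
n(HCl) consumed by analyte = 9.16 × 10^-3 − 3.80 × 10^-3 = 5.36 × 10^-3 mol
From the 1:2 ratio, n(Mg(OH)2) = 1/2 × 5.36 × 10^-3 = 2.68 × 10^-3 mol
mass of Mg(OH)2 = 2.68 × 10^-3 × 58.32 = 0.156 g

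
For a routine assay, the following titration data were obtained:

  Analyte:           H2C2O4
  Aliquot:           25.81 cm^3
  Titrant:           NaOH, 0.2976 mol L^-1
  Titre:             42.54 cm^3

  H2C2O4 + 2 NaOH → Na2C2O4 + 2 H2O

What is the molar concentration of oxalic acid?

0.2453 mol/L

n(NaOH) = 0.04254 L × 0.2976 mol/L = 0.01266 mol
From the 1:2 mole ratio, n(H2C2O4) = 1/2 × 0.01266 = 6.330 × 10^-3 mol
[H2C2O4] = 6.330 × 10^-3 mol / 0.02581 L = 0.2453 mol/L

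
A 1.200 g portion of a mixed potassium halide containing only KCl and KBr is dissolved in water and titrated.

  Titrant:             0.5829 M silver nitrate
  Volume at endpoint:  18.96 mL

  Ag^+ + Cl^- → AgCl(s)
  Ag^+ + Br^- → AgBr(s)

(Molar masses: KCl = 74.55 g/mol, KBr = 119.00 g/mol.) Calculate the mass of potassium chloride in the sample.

0.1931 g

n(AgNO3) = 0.01896 × 0.5829 = 0.01105 mol
Let x = n(KCl), y = n(KBr).
Titrant: 1x + 1y = 0.01105;  mass: 74.55x + 119.00y = 1.200
Solving, x = 2.591 × 10^-3 mol, y = 8.461 × 10^-3 mol
mass of KCl = 2.591 × 10^-3 × 74.55 = 0.1931 g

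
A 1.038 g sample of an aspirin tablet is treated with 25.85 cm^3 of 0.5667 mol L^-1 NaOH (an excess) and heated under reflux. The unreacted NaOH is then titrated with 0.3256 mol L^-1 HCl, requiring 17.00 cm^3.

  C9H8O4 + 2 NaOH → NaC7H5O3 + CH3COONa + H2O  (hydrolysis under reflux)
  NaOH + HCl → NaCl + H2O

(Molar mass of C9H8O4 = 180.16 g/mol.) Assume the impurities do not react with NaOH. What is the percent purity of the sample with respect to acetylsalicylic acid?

79.09 %

n(NaOH) added = 0.02585 × 0.5667 = 0.01465 mol
n(HCl) used in back-titration = 0.01700 × 0.3256 = 5.535 × 10^-3 mol
n(NaOH) left over = 5.535 × 10^-3 mol (1:1 ratio)
n(NaOH) consumed by analyte = 0.01465 − 5.535 × 10^-3 = 9.114 × 10^-3 mol
From the 1:2 ratio, n(C9H8O4) = 1/2 × 9.114 × 10^-3 = 4.557 × 10^-3 mol
mass of C9H8O4 = 4.557 × 10^-3 × 180.16 = 0.8210 g
% C9H8O4 = 0.8210 / 1.038 × 100 = 79.09 %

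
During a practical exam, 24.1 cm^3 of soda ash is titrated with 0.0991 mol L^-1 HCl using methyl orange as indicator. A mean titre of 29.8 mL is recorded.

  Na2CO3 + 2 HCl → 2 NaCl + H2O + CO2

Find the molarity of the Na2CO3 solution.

n(HCl) = 0.0298 L × 0.0991 mol/L = 2.95 × 10^-3 mol
From the 1:2 mole ratio, n(Na2CO3) = 1/2 × 2.95 × 10^-3 = 1.48 × 10^-3 mol
[Na2CO3] = 1.48 × 10^-3 mol / 0.0241 L = 0.0613 mol/L

0.0613 mol/L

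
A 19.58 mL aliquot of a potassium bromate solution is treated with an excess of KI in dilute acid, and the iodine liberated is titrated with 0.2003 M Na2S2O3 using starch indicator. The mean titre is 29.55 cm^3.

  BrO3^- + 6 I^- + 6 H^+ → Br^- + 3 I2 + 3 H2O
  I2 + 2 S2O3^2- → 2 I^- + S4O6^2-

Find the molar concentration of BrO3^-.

n(S2O3^2-) = 0.02955 × 0.2003 = 5.919 × 10^-3 mol
n(I2) = n(S2O3^2-)/2 = 2.959 × 10^-3 mol
From the 1:3 ratio, n(BrO3^-) in the aliquot = 1/3 × 2.959 × 10^-3 = 9.865 × 10^-4 mol
[BrO3^-] = 9.865 × 10^-4 / 0.01958 = 0.05038 mol/L

0.05038 M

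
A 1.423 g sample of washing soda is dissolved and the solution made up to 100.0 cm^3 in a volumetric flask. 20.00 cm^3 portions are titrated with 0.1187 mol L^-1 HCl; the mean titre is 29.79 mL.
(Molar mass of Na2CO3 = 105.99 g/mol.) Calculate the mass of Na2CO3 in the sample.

Na2CO3 + 2 HCl → 2 NaCl + H2O + CO2
n(HCl) per titration = 0.02979 × 0.1187 = 3.536 × 10^-3 mol
From the 1:2 ratio, n(Na2CO3) in each aliquot = 1/2 × 3.536 × 10^-3 = 1.768 × 10^-3 mol
n(Na2CO3) in the whole flask = 1.768 × 10^-3 × 100.0/20.00 = 8.840 × 10^-3 mol
mass of Na2CO3 = 8.840 × 10^-3 × 105.99 = 0.9370 g

0.9370 g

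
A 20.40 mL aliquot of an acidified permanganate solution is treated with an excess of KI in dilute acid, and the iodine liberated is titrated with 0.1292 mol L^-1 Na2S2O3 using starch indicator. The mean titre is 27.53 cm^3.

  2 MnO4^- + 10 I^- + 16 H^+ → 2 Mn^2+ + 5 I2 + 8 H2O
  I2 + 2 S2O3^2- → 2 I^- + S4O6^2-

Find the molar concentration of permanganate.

n(S2O3^2-) = 0.02753 × 0.1292 = 3.557 × 10^-3 mol
n(I2) = n(S2O3^2-)/2 = 1.778 × 10^-3 mol
From the 2:5 ratio, n(MnO4^-) in the aliquot = 2/5 × 1.778 × 10^-3 = 7.114 × 10^-4 mol
[MnO4^-] = 7.114 × 10^-4 / 0.02040 = 0.03487 mol/L

0.03487 mol/L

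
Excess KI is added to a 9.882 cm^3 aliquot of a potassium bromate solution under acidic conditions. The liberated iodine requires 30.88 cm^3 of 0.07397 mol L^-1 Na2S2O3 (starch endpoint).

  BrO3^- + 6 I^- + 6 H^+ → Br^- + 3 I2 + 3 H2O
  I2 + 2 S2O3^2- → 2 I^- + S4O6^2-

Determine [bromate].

0.03852 mol/L

n(S2O3^2-) = 0.03088 × 0.07397 = 2.284 × 10^-3 mol
n(I2) = n(S2O3^2-)/2 = 1.142 × 10^-3 mol
From the 1:3 ratio, n(BrO3^-) in the aliquot = 1/3 × 1.142 × 10^-3 = 3.807 × 10^-4 mol
[BrO3^-] = 3.807 × 10^-4 / 0.009882 = 0.03852 mol/L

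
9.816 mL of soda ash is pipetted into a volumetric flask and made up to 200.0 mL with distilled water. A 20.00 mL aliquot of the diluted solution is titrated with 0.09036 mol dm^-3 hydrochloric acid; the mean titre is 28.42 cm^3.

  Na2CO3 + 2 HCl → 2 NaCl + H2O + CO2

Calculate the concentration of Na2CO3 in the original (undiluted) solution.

1.308 mol/L

n(HCl) = 0.02842 × 0.09036 = 2.568 × 10^-3 mol
From the 1:2 ratio, n(Na2CO3) in the aliquot = 1/2 × 2.568 × 10^-3 = 1.284 × 10^-3 mol
[Na2CO3]_dilute = 1.284 × 10^-3 / 0.02000 = 0.06420 mol/L
Dilution factor = 200.0 / 9.816 = 20.37
[Na2CO3]_stock = 0.06420 × 20.37 = 1.308 mol/L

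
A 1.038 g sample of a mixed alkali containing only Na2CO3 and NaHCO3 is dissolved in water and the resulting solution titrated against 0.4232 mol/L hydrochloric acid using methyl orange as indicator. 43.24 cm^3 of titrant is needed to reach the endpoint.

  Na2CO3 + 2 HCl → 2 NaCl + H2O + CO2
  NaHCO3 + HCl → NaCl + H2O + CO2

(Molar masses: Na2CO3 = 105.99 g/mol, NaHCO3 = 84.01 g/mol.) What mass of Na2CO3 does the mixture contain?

0.8532 g

n(HCl) = 0.04324 × 0.4232 = 0.01830 mol
Let x = n(Na2CO3), y = n(NaHCO3).
Titrant: 2x + 1y = 0.01830;  mass: 105.99x + 84.01y = 1.038
Solving, x = 8.050 × 10^-3 mol, y = 2.200 × 10^-3 mol
mass of Na2CO3 = 8.050 × 10^-3 × 105.99 = 0.8532 g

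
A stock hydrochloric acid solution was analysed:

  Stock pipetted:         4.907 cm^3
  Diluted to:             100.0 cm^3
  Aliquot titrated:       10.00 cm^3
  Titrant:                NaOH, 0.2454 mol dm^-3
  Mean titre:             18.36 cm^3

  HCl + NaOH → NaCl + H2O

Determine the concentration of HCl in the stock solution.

n(NaOH) = 0.01836 × 0.2454 = 4.506 × 10^-3 mol
n(HCl) in the aliquot = 4.506 × 10^-3 mol (1:1 ratio)
[HCl]_dilute = 4.506 × 10^-3 / 0.01000 = 0.4506 mol/L
Dilution factor = 100.0 / 4.907 = 20.38
[HCl]_stock = 0.4506 × 20.38 = 9.182 mol/L

9.182 mol/L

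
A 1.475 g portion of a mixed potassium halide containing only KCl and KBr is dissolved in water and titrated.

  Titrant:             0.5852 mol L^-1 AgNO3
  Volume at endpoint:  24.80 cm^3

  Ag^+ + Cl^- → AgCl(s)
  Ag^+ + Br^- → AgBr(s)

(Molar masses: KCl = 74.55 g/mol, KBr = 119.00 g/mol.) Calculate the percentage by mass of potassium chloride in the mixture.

n(AgNO3) = 0.02480 × 0.5852 = 0.01451 mol
Let x = n(KCl), y = n(KBr).
Titrant: 1x + 1y = 0.01451;  mass: 74.55x + 119.00y = 1.475
Solving, x = 5.670 × 10^-3 mol, y = 8.843 × 10^-3 mol
mass of KCl = 5.670 × 10^-3 × 74.55 = 0.4227 g
% KCl = 0.4227 / 1.475 × 100 = 28.66 %

28.66 %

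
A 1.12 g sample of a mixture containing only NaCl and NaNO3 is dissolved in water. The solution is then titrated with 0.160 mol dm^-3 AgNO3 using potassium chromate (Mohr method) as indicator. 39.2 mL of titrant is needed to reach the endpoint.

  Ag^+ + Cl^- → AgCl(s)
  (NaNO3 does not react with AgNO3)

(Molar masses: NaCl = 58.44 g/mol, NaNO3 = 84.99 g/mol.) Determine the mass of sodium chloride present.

0.367 g

n(AgNO3) = 0.0392 × 0.160 = 6.27 × 10^-3 mol
Let x = n(NaCl), y = n(NaNO3).
Titrant: 1x = 6.27 × 10^-3;  mass: 58.44x + 84.99y = 1.12
Solving, x = 6.27 × 10^-3 mol, y = 8.87 × 10^-3 mol
mass of NaCl = 6.27 × 10^-3 × 58.44 = 0.367 g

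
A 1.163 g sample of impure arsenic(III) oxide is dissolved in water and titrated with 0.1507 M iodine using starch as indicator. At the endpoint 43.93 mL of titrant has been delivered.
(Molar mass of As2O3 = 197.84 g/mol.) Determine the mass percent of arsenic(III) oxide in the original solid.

As2O3 + 2 I2 + 2 H2O → As2O5 + 4 HI
n(I2) = 0.04393 L × 0.1507 mol/L = 6.620 × 10^-3 mol
From the 1:2 ratio, n(As2O3) = 1/2 × 6.620 × 10^-3 = 3.310 × 10^-3 mol
mass of As2O3 = 3.310 × 10^-3 × 197.84 g/mol = 0.6549 g
% As2O3 = 0.6549 / 1.163 × 100 = 56.31 %

56.31 %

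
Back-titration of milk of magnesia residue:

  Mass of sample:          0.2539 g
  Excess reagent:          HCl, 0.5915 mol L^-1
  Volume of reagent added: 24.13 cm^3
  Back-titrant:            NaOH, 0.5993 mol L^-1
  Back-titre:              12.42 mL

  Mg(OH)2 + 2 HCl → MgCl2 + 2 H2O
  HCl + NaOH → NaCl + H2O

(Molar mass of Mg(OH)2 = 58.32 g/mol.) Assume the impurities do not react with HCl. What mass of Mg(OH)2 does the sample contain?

n(HCl) added = 0.02413 × 0.5915 = 0.01427 mol
n(NaOH) used in back-titration = 0.01242 × 0.5993 = 7.443 × 10^-3 mol
n(HCl) left over = 7.443 × 10^-3 mol (1:1 ratio)
n(HCl) consumed by analyte = 0.01427 − 7.443 × 10^-3 = 6.830 × 10^-3 mol
From the 1:2 ratio, n(Mg(OH)2) = 1/2 × 6.830 × 10^-3 = 3.415 × 10^-3 mol
mass of Mg(OH)2 = 3.415 × 10^-3 × 58.32 = 0.1992 g

0.1992 g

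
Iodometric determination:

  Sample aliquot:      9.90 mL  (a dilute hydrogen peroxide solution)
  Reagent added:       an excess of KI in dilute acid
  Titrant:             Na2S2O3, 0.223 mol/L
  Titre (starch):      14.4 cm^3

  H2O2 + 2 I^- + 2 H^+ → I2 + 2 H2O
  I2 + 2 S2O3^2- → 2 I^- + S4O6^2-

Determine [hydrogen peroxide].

0.162 mol/L

n(S2O3^2-) = 0.0144 × 0.223 = 3.21 × 10^-3 mol
n(I2) = n(S2O3^2-)/2 = 1.61 × 10^-3 mol
n(H2O2) in the aliquot = 1.61 × 10^-3 mol (1:1 ratio)
[H2O2] = 1.61 × 10^-3 / 0.00990 = 0.162 mol/L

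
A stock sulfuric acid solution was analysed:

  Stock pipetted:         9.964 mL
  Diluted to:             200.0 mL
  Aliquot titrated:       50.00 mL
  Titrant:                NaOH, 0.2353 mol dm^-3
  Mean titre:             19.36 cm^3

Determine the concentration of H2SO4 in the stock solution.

0.9144 mol/L

H2SO4 + 2 NaOH → Na2SO4 + 2 H2O
n(NaOH) = 0.01936 × 0.2353 = 4.555 × 10^-3 mol
From the 1:2 ratio, n(H2SO4) in the aliquot = 1/2 × 4.555 × 10^-3 = 2.278 × 10^-3 mol
[H2SO4]_dilute = 2.278 × 10^-3 / 0.05000 = 0.04555 mol/L
Dilution factor = 200.0 / 9.964 = 20.07
[H2SO4]_stock = 0.04555 × 20.07 = 0.9144 mol/L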